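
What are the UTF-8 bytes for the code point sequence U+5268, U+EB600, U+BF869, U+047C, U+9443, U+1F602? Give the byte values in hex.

U+5268: 3-byte form → E5 89 A8.
U+EB600: 4-byte form → F3 AB 98 80.
U+BF869: 4-byte form → F2 BF A1 A9.
U+047C: 2-byte form → D1 BC.
U+9443: 3-byte form → E9 91 83.
U+1F602: 4-byte form → F0 9F 98 82.
Concatenated (20 bytes): E5 89 A8 F3 AB 98 80 F2 BF A1 A9 D1 BC E9 91 83 F0 9F 98 82.

E5 89 A8 F3 AB 98 80 F2 BF A1 A9 D1 BC E9 91 83 F0 9F 98 82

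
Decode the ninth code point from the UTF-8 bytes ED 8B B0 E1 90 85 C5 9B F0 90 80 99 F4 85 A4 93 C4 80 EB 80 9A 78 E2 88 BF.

Offset 0: leading byte 0xED = 11101101 → 3-byte char #1 = ED 8B B0.
Offset 3: leading byte 0xE1 = 11100001 → 3-byte char #2 = E1 90 85.
Offset 6: leading byte 0xC5 = 11000101 → 2-byte char #3 = C5 9B.
Offset 8: leading byte 0xF0 = 11110000 → 4-byte char #4 = F0 90 80 99.
Offset 12: leading byte 0xF4 = 11110100 → 4-byte char #5 = F4 85 A4 93.
Offset 16: leading byte 0xC4 = 11000100 → 2-byte char #6 = C4 80.
Offset 18: leading byte 0xEB = 11101011 → 3-byte char #7 = EB 80 9A.
Offset 21: leading byte 0x78 = 01111000 → 1-byte char #8 = 78.
Offset 22: leading byte 0xE2 = 11100010 → 3-byte char #9 = E2 88 BF.
Leading byte 0xE2 = 11100010 matches 1110xxxx → 3-byte sequence.
Byte 1: 0xE2 = 11100010, payload 0010 (4 bits).
Byte 2: 0x88 = 10001000 (10xxxxxx ✓), payload 001000.
Byte 3: 0xBF = 10111111 (10xxxxxx ✓), payload 111111.
Concatenate: 0010001000111111 = 0x223F (16 bits → U+223F).

U+223F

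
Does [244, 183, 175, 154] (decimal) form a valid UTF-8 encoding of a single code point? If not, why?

invalid (encodes a value above U+10FFFF)

Leading byte 0xF4 = 11110100 → 4-byte form.
Payload = 0x137BDA, which exceeds U+10FFFF, the maximum Unicode code point. (Leading bytes F5–FF, or F4 followed by ≥ 0x90, are invalid.)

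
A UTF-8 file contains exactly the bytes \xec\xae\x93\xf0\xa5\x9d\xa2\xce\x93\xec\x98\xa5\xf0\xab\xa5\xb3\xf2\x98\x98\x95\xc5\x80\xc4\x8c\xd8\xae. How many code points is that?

Byte at offset 0: 0xEC = 11101100 → 3-byte char (#1). Advance 3.
Byte at offset 3: 0xF0 = 11110000 → 4-byte char (#2). Advance 4.
Byte at offset 7: 0xCE = 11001110 → 2-byte char (#3). Advance 2.
Byte at offset 9: 0xEC = 11101100 → 3-byte char (#4). Advance 3.
Byte at offset 12: 0xF0 = 11110000 → 4-byte char (#5). Advance 4.
Byte at offset 16: 0xF2 = 11110010 → 4-byte char (#6). Advance 4.
Byte at offset 20: 0xC5 = 11000101 → 2-byte char (#7). Advance 2.
Byte at offset 22: 0xC4 = 11000100 → 2-byte char (#8). Advance 2.
Byte at offset 24: 0xD8 = 11011000 → 2-byte char (#9). Advance 2.
Reached end at offset 26 after 9 code points.

9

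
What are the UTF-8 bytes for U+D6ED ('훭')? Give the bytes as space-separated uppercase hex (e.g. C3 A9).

ED 9B AD

U+D6ED = 0xD6ED = 55021 decimal. In range U+0800–U+FFFF → 3-byte form: 1110xxxx 10xxxxxx 10xxxxxx.
Binary (16 bits): 1101011011101101.
Split 4+6+6: 1101 | 011011 | 101101.
Byte 1: 11101101 = 0xED.
Byte 2: 10011011 = 0x9B.
Byte 3: 10101101 = 0xAD.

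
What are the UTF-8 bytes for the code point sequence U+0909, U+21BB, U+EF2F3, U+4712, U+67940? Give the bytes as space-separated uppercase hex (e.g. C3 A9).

E0 A4 89 E2 86 BB F3 AF 8B B3 E4 9C 92 F1 A7 A5 80

U+0909: 3-byte form → E0 A4 89.
U+21BB: 3-byte form → E2 86 BB.
U+EF2F3: 4-byte form → F3 AF 8B B3.
U+4712: 3-byte form → E4 9C 92.
U+67940: 4-byte form → F1 A7 A5 80.
Concatenated (17 bytes): E0 A4 89 E2 86 BB F3 AF 8B B3 E4 9C 92 F1 A7 A5 80.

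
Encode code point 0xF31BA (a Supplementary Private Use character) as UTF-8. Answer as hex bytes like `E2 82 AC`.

F3 B3 86 BA

U+F31BA = 0xF31BA = 995770 decimal. In range U+10000–U+10FFFF → 4-byte form: 11110xxx 10xxxxxx 10xxxxxx 10xxxxxx.
Binary (21 bits): 011110011000110111010.
Split 3+6+6+6: 011 | 110011 | 000110 | 111010.
Byte 1: 11110011 = 0xF3.
Byte 2: 10110011 = 0xB3.
Byte 3: 10000110 = 0x86.
Byte 4: 10111010 = 0xBA.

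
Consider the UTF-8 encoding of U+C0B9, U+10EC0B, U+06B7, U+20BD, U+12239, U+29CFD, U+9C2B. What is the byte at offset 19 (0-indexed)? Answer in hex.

0xBD

U+C0B9 → 3-byte form EC 82 B9 at offsets 0–2.
U+10EC0B → 4-byte form F4 8E B0 8B at offsets 3–6.
U+06B7 → 2-byte form DA B7 at offsets 7–8.
U+20BD → 3-byte form E2 82 BD at offsets 9–11.
U+12239 → 4-byte form F0 92 88 B9 at offsets 12–15.
U+29CFD → 4-byte form F0 A9 B3 BD at offsets 16–19.
Offset 19 falls in char 6's range; it's byte 4 of F0 A9 B3 BD = 0xBD.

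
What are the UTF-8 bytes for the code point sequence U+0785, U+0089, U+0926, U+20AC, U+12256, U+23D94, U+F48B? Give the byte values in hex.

U+0785: 2-byte form → DE 85.
U+0089: 2-byte form → C2 89.
U+0926: 3-byte form → E0 A4 A6.
U+20AC: 3-byte form → E2 82 AC.
U+12256: 4-byte form → F0 92 89 96.
U+23D94: 4-byte form → F0 A3 B6 94.
U+F48B: 3-byte form → EF 92 8B.
Concatenated (21 bytes): DE 85 C2 89 E0 A4 A6 E2 82 AC F0 92 89 96 F0 A3 B6 94 EF 92 8B.

DE 85 C2 89 E0 A4 A6 E2 82 AC F0 92 89 96 F0 A3 B6 94 EF 92 8B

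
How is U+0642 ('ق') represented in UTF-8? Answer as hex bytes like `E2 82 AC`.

U+0642 = 0x642 = 1602 decimal. In range U+0080–U+07FF → 2-byte form: 110xxxxx 10xxxxxx.
Binary (11 bits): 11001000010.
Split 5+6: 11001 | 000010.
Byte 1: 11011001 = 0xD9.
Byte 2: 10000010 = 0x82.

D9 82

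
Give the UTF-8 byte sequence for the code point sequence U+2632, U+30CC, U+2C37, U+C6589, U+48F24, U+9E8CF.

U+2632: 3-byte form → E2 98 B2.
U+30CC: 3-byte form → E3 83 8C.
U+2C37: 3-byte form → E2 B0 B7.
U+C6589: 4-byte form → F3 86 96 89.
U+48F24: 4-byte form → F1 88 BC A4.
U+9E8CF: 4-byte form → F2 9E A3 8F.
Concatenated (21 bytes): E2 98 B2 E3 83 8C E2 B0 B7 F3 86 96 89 F1 88 BC A4 F2 9E A3 8F.

E2 98 B2 E3 83 8C E2 B0 B7 F3 86 96 89 F1 88 BC A4 F2 9E A3 8F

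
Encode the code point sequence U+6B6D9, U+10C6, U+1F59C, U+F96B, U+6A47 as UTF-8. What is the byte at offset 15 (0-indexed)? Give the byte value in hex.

U+6B6D9 → 4-byte form F1 AB 9B 99 at offsets 0–3.
U+10C6 → 3-byte form E1 83 86 at offsets 4–6.
U+1F59C → 4-byte form F0 9F 96 9C at offsets 7–10.
U+F96B → 3-byte form EF A5 AB at offsets 11–13.
U+6A47 → 3-byte form E6 A9 87 at offsets 14–16.
Offset 15 falls in char 5's range; it's byte 2 of E6 A9 87 = 0xA9.

0xA9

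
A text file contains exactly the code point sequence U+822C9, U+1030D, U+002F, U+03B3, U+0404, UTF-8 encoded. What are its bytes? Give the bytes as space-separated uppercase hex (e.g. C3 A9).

U+822C9: 4-byte form → F2 82 8B 89.
U+1030D: 4-byte form → F0 90 8C 8D.
U+002F: 1-byte form → 2F.
U+03B3: 2-byte form → CE B3.
U+0404: 2-byte form → D0 84.
Concatenated (13 bytes): F2 82 8B 89 F0 90 8C 8D 2F CE B3 D0 84.

F2 82 8B 89 F0 90 8C 8D 2F CE B3 D0 84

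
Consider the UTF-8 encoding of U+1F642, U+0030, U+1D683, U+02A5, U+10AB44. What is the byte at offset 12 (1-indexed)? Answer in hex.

0xF4

1-indexed offset 12 is 0-indexed offset 11.
U+1F642 → 4-byte form F0 9F 99 82 at offsets 0–3.
U+0030 → 1-byte form 30 at offsets 4–4.
U+1D683 → 4-byte form F0 9D 9A 83 at offsets 5–8.
U+02A5 → 2-byte form CA A5 at offsets 9–10.
U+10AB44 → 4-byte form F4 8A AD 84 at offsets 11–14.
Offset 11 falls in char 5's range; it's byte 1 of F4 8A AD 84 = 0xF4.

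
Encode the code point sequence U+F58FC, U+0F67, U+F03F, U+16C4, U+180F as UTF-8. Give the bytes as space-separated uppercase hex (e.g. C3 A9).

F3 B5 A3 BC E0 BD A7 EF 80 BF E1 9B 84 E1 A0 8F

U+F58FC: 4-byte form → F3 B5 A3 BC.
U+0F67: 3-byte form → E0 BD A7.
U+F03F: 3-byte form → EF 80 BF.
U+16C4: 3-byte form → E1 9B 84.
U+180F: 3-byte form → E1 A0 8F.
Concatenated (16 bytes): F3 B5 A3 BC E0 BD A7 EF 80 BF E1 9B 84 E1 A0 8F.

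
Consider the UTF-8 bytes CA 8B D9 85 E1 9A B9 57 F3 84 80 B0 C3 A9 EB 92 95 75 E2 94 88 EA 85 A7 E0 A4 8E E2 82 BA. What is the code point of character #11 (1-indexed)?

Offset 0: leading byte 0xCA = 11001010 → 2-byte char #1 = CA 8B.
Offset 2: leading byte 0xD9 = 11011001 → 2-byte char #2 = D9 85.
Offset 4: leading byte 0xE1 = 11100001 → 3-byte char #3 = E1 9A B9.
Offset 7: leading byte 0x57 = 01010111 → 1-byte char #4 = 57.
Offset 8: leading byte 0xF3 = 11110011 → 4-byte char #5 = F3 84 80 B0.
Offset 12: leading byte 0xC3 = 11000011 → 2-byte char #6 = C3 A9.
Offset 14: leading byte 0xEB = 11101011 → 3-byte char #7 = EB 92 95.
Offset 17: leading byte 0x75 = 01110101 → 1-byte char #8 = 75.
Offset 18: leading byte 0xE2 = 11100010 → 3-byte char #9 = E2 94 88.
Offset 21: leading byte 0xEA = 11101010 → 3-byte char #10 = EA 85 A7.
Offset 24: leading byte 0xE0 = 11100000 → 3-byte char #11 = E0 A4 8E.
Leading byte 0xE0 = 11100000 matches 1110xxxx → 3-byte sequence.
Byte 1: 0xE0 = 11100000, payload 0000 (4 bits).
Byte 2: 0xA4 = 10100100 (10xxxxxx ✓), payload 100100.
Byte 3: 0x8E = 10001110 (10xxxxxx ✓), payload 001110.
Concatenate: 0000100100001110 = 0x90E (16 bits → U+090E).

U+090E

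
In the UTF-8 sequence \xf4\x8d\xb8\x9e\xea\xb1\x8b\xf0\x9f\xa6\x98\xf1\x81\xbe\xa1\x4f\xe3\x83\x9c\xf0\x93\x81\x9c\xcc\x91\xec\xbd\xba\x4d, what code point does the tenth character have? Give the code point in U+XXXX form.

Offset 0: leading byte 0xF4 = 11110100 → 4-byte char #1 = F4 8D B8 9E.
Offset 4: leading byte 0xEA = 11101010 → 3-byte char #2 = EA B1 8B.
Offset 7: leading byte 0xF0 = 11110000 → 4-byte char #3 = F0 9F A6 98.
Offset 11: leading byte 0xF1 = 11110001 → 4-byte char #4 = F1 81 BE A1.
Offset 15: leading byte 0x4F = 01001111 → 1-byte char #5 = 4F.
Offset 16: leading byte 0xE3 = 11100011 → 3-byte char #6 = E3 83 9C.
Offset 19: leading byte 0xF0 = 11110000 → 4-byte char #7 = F0 93 81 9C.
Offset 23: leading byte 0xCC = 11001100 → 2-byte char #8 = CC 91.
Offset 25: leading byte 0xEC = 11101100 → 3-byte char #9 = EC BD BA.
Offset 28: leading byte 0x4D = 01001101 → 1-byte char #10 = 4D.
Leading byte 0x4D = 01001101 matches 0xxxxxxx → 1-byte sequence.
Byte 1: 0x4D = 01001101, payload 1001101 (7 bits).
Concatenate: 1001101 = 0x4D (7 bits → U+004D).

U+004D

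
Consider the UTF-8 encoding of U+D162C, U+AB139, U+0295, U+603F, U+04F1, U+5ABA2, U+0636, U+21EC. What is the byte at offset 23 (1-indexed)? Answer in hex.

1-indexed offset 23 is 0-indexed offset 22.
U+D162C → 4-byte form F3 91 98 AC at offsets 0–3.
U+AB139 → 4-byte form F2 AB 84 B9 at offsets 4–7.
U+0295 → 2-byte form CA 95 at offsets 8–9.
U+603F → 3-byte form E6 80 BF at offsets 10–12.
U+04F1 → 2-byte form D3 B1 at offsets 13–14.
U+5ABA2 → 4-byte form F1 9A AE A2 at offsets 15–18.
U+0636 → 2-byte form D8 B6 at offsets 19–20.
U+21EC → 3-byte form E2 87 AC at offsets 21–23.
Offset 22 falls in char 8's range; it's byte 2 of E2 87 AC = 0x87.

0x87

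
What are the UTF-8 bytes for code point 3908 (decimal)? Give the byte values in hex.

U+0F44 = 0xF44 = 3908 decimal. In range U+0800–U+FFFF → 3-byte form: 1110xxxx 10xxxxxx 10xxxxxx.
Binary (16 bits): 0000111101000100.
Split 4+6+6: 0000 | 111101 | 000100.
Byte 1: 11100000 = 0xE0.
Byte 2: 10111101 = 0xBD.
Byte 3: 10000100 = 0x84.

E0 BD 84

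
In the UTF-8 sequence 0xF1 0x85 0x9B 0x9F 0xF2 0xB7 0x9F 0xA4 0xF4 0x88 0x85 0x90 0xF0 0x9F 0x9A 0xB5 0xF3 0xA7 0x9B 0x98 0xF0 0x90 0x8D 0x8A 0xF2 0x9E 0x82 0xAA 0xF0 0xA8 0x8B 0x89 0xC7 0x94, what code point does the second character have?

U+B77E4

Offset 0: leading byte 0xF1 = 11110001 → 4-byte char #1 = F1 85 9B 9F.
Offset 4: leading byte 0xF2 = 11110010 → 4-byte char #2 = F2 B7 9F A4.
Leading byte 0xF2 = 11110010 matches 11110xxx → 4-byte sequence.
Byte 1: 0xF2 = 11110010, payload 010 (3 bits).
Byte 2: 0xB7 = 10110111 (10xxxxxx ✓), payload 110111.
Byte 3: 0x9F = 10011111 (10xxxxxx ✓), payload 011111.
Byte 4: 0xA4 = 10100100 (10xxxxxx ✓), payload 100100.
Concatenate: 010110111011111100100 = 0xB77E4 (21 bits → U+B77E4).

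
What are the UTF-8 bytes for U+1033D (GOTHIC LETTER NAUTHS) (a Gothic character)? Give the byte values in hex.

U+1033D = 0x1033D = 66365 decimal. In range U+10000–U+10FFFF → 4-byte form: 11110xxx 10xxxxxx 10xxxxxx 10xxxxxx.
Binary (21 bits): 000010000001100111101.
Split 3+6+6+6: 000 | 010000 | 001100 | 111101.
Byte 1: 11110000 = 0xF0.
Byte 2: 10010000 = 0x90.
Byte 3: 10001100 = 0x8C.
Byte 4: 10111101 = 0xBD.

F0 90 8C BD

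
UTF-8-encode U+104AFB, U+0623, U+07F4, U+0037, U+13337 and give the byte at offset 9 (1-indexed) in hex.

0x37

1-indexed offset 9 is 0-indexed offset 8.
U+104AFB → 4-byte form F4 84 AB BB at offsets 0–3.
U+0623 → 2-byte form D8 A3 at offsets 4–5.
U+07F4 → 2-byte form DF B4 at offsets 6–7.
U+0037 → 1-byte form 37 at offsets 8–8.
Offset 8 falls in char 4's range; it's byte 1 of 37 = 0x37.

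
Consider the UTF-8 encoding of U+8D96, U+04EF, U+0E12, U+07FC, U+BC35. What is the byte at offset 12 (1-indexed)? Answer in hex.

0xB0

1-indexed offset 12 is 0-indexed offset 11.
U+8D96 → 3-byte form E8 B6 96 at offsets 0–2.
U+04EF → 2-byte form D3 AF at offsets 3–4.
U+0E12 → 3-byte form E0 B8 92 at offsets 5–7.
U+07FC → 2-byte form DF BC at offsets 8–9.
U+BC35 → 3-byte form EB B0 B5 at offsets 10–12.
Offset 11 falls in char 5's range; it's byte 2 of EB B0 B5 = 0xB0.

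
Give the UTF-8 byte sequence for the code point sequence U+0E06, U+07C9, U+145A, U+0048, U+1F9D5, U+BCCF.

U+0E06: 3-byte form → E0 B8 86.
U+07C9: 2-byte form → DF 89.
U+145A: 3-byte form → E1 91 9A.
U+0048: 1-byte form → 48.
U+1F9D5: 4-byte form → F0 9F A7 95.
U+BCCF: 3-byte form → EB B3 8F.
Concatenated (16 bytes): E0 B8 86 DF 89 E1 91 9A 48 F0 9F A7 95 EB B3 8F.

E0 B8 86 DF 89 E1 91 9A 48 F0 9F A7 95 EB B3 8F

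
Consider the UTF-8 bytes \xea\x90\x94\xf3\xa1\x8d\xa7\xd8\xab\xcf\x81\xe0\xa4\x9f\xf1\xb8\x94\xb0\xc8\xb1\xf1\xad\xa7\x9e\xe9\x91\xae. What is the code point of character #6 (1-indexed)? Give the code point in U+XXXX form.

Offset 0: leading byte 0xEA = 11101010 → 3-byte char #1 = EA 90 94.
Offset 3: leading byte 0xF3 = 11110011 → 4-byte char #2 = F3 A1 8D A7.
Offset 7: leading byte 0xD8 = 11011000 → 2-byte char #3 = D8 AB.
Offset 9: leading byte 0xCF = 11001111 → 2-byte char #4 = CF 81.
Offset 11: leading byte 0xE0 = 11100000 → 3-byte char #5 = E0 A4 9F.
Offset 14: leading byte 0xF1 = 11110001 → 4-byte char #6 = F1 B8 94 B0.
Leading byte 0xF1 = 11110001 matches 11110xxx → 4-byte sequence.
Byte 1: 0xF1 = 11110001, payload 001 (3 bits).
Byte 2: 0xB8 = 10111000 (10xxxxxx ✓), payload 111000.
Byte 3: 0x94 = 10010100 (10xxxxxx ✓), payload 010100.
Byte 4: 0xB0 = 10110000 (10xxxxxx ✓), payload 110000.
Concatenate: 001111000010100110000 = 0x78530 (21 bits → U+78530).

U+78530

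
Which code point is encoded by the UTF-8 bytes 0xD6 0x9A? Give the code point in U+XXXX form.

U+059A

Leading byte 0xD6 = 11010110 matches 110xxxxx → 2-byte sequence.
Byte 1: 0xD6 = 11010110, payload 10110 (5 bits).
Byte 2: 0x9A = 10011010 (10xxxxxx ✓), payload 011010.
Concatenate: 10110011010 = 0x59A (11 bits → U+059A).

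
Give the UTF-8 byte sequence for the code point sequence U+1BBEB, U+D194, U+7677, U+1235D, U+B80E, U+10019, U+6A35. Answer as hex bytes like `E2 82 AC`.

U+1BBEB: 4-byte form → F0 9B AF AB.
U+D194: 3-byte form → ED 86 94.
U+7677: 3-byte form → E7 99 B7.
U+1235D: 4-byte form → F0 92 8D 9D.
U+B80E: 3-byte form → EB A0 8E.
U+10019: 4-byte form → F0 90 80 99.
U+6A35: 3-byte form → E6 A8 B5.
Concatenated (24 bytes): F0 9B AF AB ED 86 94 E7 99 B7 F0 92 8D 9D EB A0 8E F0 90 80 99 E6 A8 B5.

F0 9B AF AB ED 86 94 E7 99 B7 F0 92 8D 9D EB A0 8E F0 90 80 99 E6 A8 B5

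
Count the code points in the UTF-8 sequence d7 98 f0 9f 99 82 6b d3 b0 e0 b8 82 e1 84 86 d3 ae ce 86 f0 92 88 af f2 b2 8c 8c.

Byte at offset 0: 0xD7 = 11010111 → 2-byte char (#1). Advance 2.
Byte at offset 2: 0xF0 = 11110000 → 4-byte char (#2). Advance 4.
Byte at offset 6: 0x6B = 01101011 → 1-byte char (#3). Advance 1.
Byte at offset 7: 0xD3 = 11010011 → 2-byte char (#4). Advance 2.
Byte at offset 9: 0xE0 = 11100000 → 3-byte char (#5). Advance 3.
Byte at offset 12: 0xE1 = 11100001 → 3-byte char (#6). Advance 3.
Byte at offset 15: 0xD3 = 11010011 → 2-byte char (#7). Advance 2.
Byte at offset 17: 0xCE = 11001110 → 2-byte char (#8). Advance 2.
Byte at offset 19: 0xF0 = 11110000 → 4-byte char (#9). Advance 4.
Byte at offset 23: 0xF2 = 11110010 → 4-byte char (#10). Advance 4.
Reached end at offset 27 after 10 code points.

10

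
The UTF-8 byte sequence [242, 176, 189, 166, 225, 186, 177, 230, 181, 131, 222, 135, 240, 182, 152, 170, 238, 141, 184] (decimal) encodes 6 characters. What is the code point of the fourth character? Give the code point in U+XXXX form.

Offset 0: leading byte 0xF2 = 11110010 → 4-byte char #1 = F2 B0 BD A6.
Offset 4: leading byte 0xE1 = 11100001 → 3-byte char #2 = E1 BA B1.
Offset 7: leading byte 0xE6 = 11100110 → 3-byte char #3 = E6 B5 83.
Offset 10: leading byte 0xDE = 11011110 → 2-byte char #4 = DE 87.
Leading byte 0xDE = 11011110 matches 110xxxxx → 2-byte sequence.
Byte 1: 0xDE = 11011110, payload 11110 (5 bits).
Byte 2: 0x87 = 10000111 (10xxxxxx ✓), payload 000111.
Concatenate: 11110000111 = 0x787 (11 bits → U+0787).

U+0787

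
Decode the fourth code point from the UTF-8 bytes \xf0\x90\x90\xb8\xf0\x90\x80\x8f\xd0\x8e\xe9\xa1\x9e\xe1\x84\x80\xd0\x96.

Offset 0: leading byte 0xF0 = 11110000 → 4-byte char #1 = F0 90 90 B8.
Offset 4: leading byte 0xF0 = 11110000 → 4-byte char #2 = F0 90 80 8F.
Offset 8: leading byte 0xD0 = 11010000 → 2-byte char #3 = D0 8E.
Offset 10: leading byte 0xE9 = 11101001 → 3-byte char #4 = E9 A1 9E.
Leading byte 0xE9 = 11101001 matches 1110xxxx → 3-byte sequence.
Byte 1: 0xE9 = 11101001, payload 1001 (4 bits).
Byte 2: 0xA1 = 10100001 (10xxxxxx ✓), payload 100001.
Byte 3: 0x9E = 10011110 (10xxxxxx ✓), payload 011110.
Concatenate: 1001100001011110 = 0x985E (16 bits → U+985E).

U+985E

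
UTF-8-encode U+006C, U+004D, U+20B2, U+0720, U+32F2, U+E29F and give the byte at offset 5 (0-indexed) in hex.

0xDC

U+006C → 1-byte form 6C at offsets 0–0.
U+004D → 1-byte form 4D at offsets 1–1.
U+20B2 → 3-byte form E2 82 B2 at offsets 2–4.
U+0720 → 2-byte form DC A0 at offsets 5–6.
Offset 5 falls in char 4's range; it's byte 1 of DC A0 = 0xDC.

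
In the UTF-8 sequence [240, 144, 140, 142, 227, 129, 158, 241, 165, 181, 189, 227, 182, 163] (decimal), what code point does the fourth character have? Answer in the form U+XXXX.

Offset 0: leading byte 0xF0 = 11110000 → 4-byte char #1 = F0 90 8C 8E.
Offset 4: leading byte 0xE3 = 11100011 → 3-byte char #2 = E3 81 9E.
Offset 7: leading byte 0xF1 = 11110001 → 4-byte char #3 = F1 A5 B5 BD.
Offset 11: leading byte 0xE3 = 11100011 → 3-byte char #4 = E3 B6 A3.
Leading byte 0xE3 = 11100011 matches 1110xxxx → 3-byte sequence.
Byte 1: 0xE3 = 11100011, payload 0011 (4 bits).
Byte 2: 0xB6 = 10110110 (10xxxxxx ✓), payload 110110.
Byte 3: 0xA3 = 10100011 (10xxxxxx ✓), payload 100011.
Concatenate: 0011110110100011 = 0x3DA3 (16 bits → U+3DA3).

U+3DA3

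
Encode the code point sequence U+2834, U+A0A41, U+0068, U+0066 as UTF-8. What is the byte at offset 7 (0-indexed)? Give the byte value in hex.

U+2834 → 3-byte form E2 A0 B4 at offsets 0–2.
U+A0A41 → 4-byte form F2 A0 A9 81 at offsets 3–6.
U+0068 → 1-byte form 68 at offsets 7–7.
Offset 7 falls in char 3's range; it's byte 1 of 68 = 0x68.

0x68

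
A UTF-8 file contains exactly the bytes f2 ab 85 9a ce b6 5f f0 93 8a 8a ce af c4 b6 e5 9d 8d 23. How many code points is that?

8

Byte at offset 0: 0xF2 = 11110010 → 4-byte char (#1). Advance 4.
Byte at offset 4: 0xCE = 11001110 → 2-byte char (#2). Advance 2.
Byte at offset 6: 0x5F = 01011111 → 1-byte char (#3). Advance 1.
Byte at offset 7: 0xF0 = 11110000 → 4-byte char (#4). Advance 4.
Byte at offset 11: 0xCE = 11001110 → 2-byte char (#5). Advance 2.
Byte at offset 13: 0xC4 = 11000100 → 2-byte char (#6). Advance 2.
Byte at offset 15: 0xE5 = 11100101 → 3-byte char (#7). Advance 3.
Byte at offset 18: 0x23 = 00100011 → 1-byte char (#8). Advance 1.
Reached end at offset 19 after 8 code points.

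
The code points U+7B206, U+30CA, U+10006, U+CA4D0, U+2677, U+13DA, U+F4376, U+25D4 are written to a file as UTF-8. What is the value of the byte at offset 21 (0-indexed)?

U+7B206 → 4-byte form F1 BB 88 86 at offsets 0–3.
U+30CA → 3-byte form E3 83 8A at offsets 4–6.
U+10006 → 4-byte form F0 90 80 86 at offsets 7–10.
U+CA4D0 → 4-byte form F3 8A 93 90 at offsets 11–14.
U+2677 → 3-byte form E2 99 B7 at offsets 15–17.
U+13DA → 3-byte form E1 8F 9A at offsets 18–20.
U+F4376 → 4-byte form F3 B4 8D B6 at offsets 21–24.
Offset 21 falls in char 7's range; it's byte 1 of F3 B4 8D B6 = 0xF3.

0xF3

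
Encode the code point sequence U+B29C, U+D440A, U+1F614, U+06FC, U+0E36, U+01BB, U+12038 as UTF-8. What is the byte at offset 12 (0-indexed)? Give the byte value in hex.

0xBC

U+B29C → 3-byte form EB 8A 9C at offsets 0–2.
U+D440A → 4-byte form F3 94 90 8A at offsets 3–6.
U+1F614 → 4-byte form F0 9F 98 94 at offsets 7–10.
U+06FC → 2-byte form DB BC at offsets 11–12.
Offset 12 falls in char 4's range; it's byte 2 of DB BC = 0xBC.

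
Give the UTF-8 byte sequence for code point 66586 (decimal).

U+1041A = 0x1041A = 66586 decimal. In range U+10000–U+10FFFF → 4-byte form: 11110xxx 10xxxxxx 10xxxxxx 10xxxxxx.
Binary (21 bits): 000010000010000011010.
Split 3+6+6+6: 000 | 010000 | 010000 | 011010.
Byte 1: 11110000 = 0xF0.
Byte 2: 10010000 = 0x90.
Byte 3: 10010000 = 0x90.
Byte 4: 10011010 = 0x9A.

F0 90 90 9A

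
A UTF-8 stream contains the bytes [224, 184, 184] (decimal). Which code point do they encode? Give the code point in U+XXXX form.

U+0E38

Leading byte 0xE0 = 11100000 matches 1110xxxx → 3-byte sequence.
Byte 1: 0xE0 = 11100000, payload 0000 (4 bits).
Byte 2: 0xB8 = 10111000 (10xxxxxx ✓), payload 111000.
Byte 3: 0xB8 = 10111000 (10xxxxxx ✓), payload 111000.
Concatenate: 0000111000111000 = 0xE38 (16 bits → U+0E38).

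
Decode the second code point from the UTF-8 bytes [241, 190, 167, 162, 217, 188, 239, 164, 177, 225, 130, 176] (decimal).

U+067C

Offset 0: leading byte 0xF1 = 11110001 → 4-byte char #1 = F1 BE A7 A2.
Offset 4: leading byte 0xD9 = 11011001 → 2-byte char #2 = D9 BC.
Leading byte 0xD9 = 11011001 matches 110xxxxx → 2-byte sequence.
Byte 1: 0xD9 = 11011001, payload 11001 (5 bits).
Byte 2: 0xBC = 10111100 (10xxxxxx ✓), payload 111100.
Concatenate: 11001111100 = 0x67C (11 bits → U+067C).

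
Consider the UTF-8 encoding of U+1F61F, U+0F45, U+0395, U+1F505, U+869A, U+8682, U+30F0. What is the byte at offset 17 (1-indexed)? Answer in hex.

0xE8

1-indexed offset 17 is 0-indexed offset 16.
U+1F61F → 4-byte form F0 9F 98 9F at offsets 0–3.
U+0F45 → 3-byte form E0 BD 85 at offsets 4–6.
U+0395 → 2-byte form CE 95 at offsets 7–8.
U+1F505 → 4-byte form F0 9F 94 85 at offsets 9–12.
U+869A → 3-byte form E8 9A 9A at offsets 13–15.
U+8682 → 3-byte form E8 9A 82 at offsets 16–18.
Offset 16 falls in char 6's range; it's byte 1 of E8 9A 82 = 0xE8.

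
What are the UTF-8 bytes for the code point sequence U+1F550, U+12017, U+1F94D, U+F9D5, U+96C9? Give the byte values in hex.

U+1F550: 4-byte form → F0 9F 95 90.
U+12017: 4-byte form → F0 92 80 97.
U+1F94D: 4-byte form → F0 9F A5 8D.
U+F9D5: 3-byte form → EF A7 95.
U+96C9: 3-byte form → E9 9B 89.
Concatenated (18 bytes): F0 9F 95 90 F0 92 80 97 F0 9F A5 8D EF A7 95 E9 9B 89.

F0 9F 95 90 F0 92 80 97 F0 9F A5 8D EF A7 95 E9 9B 89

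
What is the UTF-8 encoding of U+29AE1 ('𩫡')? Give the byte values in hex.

F0 A9 AB A1

U+29AE1 = 0x29AE1 = 170721 decimal. In range U+10000–U+10FFFF → 4-byte form: 11110xxx 10xxxxxx 10xxxxxx 10xxxxxx.
Binary (21 bits): 000101001101011100001.
Split 3+6+6+6: 000 | 101001 | 101011 | 100001.
Byte 1: 11110000 = 0xF0.
Byte 2: 10101001 = 0xA9.
Byte 3: 10101011 = 0xAB.
Byte 4: 10100001 = 0xA1.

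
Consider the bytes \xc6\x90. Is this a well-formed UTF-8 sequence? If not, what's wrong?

Leading byte 0xC6 = 11000110 → 2-byte form.
Continuation bytes 0x90=10010000 all match 10xxxxxx.
Decoded value 0x190 is ≥ 0x80 (shortest form) and not a surrogate.

valid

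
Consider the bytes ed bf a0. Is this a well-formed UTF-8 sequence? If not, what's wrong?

invalid (encodes a surrogate (U+D800–U+DFFF))

Structurally a 3-byte sequence; payload = 0xDFE0.
But 0xDFE0 is in U+D800–U+DFFF, the surrogate range. Surrogates are not Unicode scalar values and are forbidden in UTF-8.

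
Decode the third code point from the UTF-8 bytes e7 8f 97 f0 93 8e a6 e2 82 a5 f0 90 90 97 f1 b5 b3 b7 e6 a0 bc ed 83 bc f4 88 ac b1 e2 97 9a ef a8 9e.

Offset 0: leading byte 0xE7 = 11100111 → 3-byte char #1 = E7 8F 97.
Offset 3: leading byte 0xF0 = 11110000 → 4-byte char #2 = F0 93 8E A6.
Offset 7: leading byte 0xE2 = 11100010 → 3-byte char #3 = E2 82 A5.
Leading byte 0xE2 = 11100010 matches 1110xxxx → 3-byte sequence.
Byte 1: 0xE2 = 11100010, payload 0010 (4 bits).
Byte 2: 0x82 = 10000010 (10xxxxxx ✓), payload 000010.
Byte 3: 0xA5 = 10100101 (10xxxxxx ✓), payload 100101.
Concatenate: 0010000010100101 = 0x20A5 (16 bits → U+20A5).

U+20A5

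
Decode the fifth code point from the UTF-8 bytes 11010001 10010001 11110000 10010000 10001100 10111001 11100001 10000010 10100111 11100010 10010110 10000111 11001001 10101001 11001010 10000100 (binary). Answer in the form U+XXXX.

U+0269

Offset 0: leading byte 0xD1 = 11010001 → 2-byte char #1 = D1 91.
Offset 2: leading byte 0xF0 = 11110000 → 4-byte char #2 = F0 90 8C B9.
Offset 6: leading byte 0xE1 = 11100001 → 3-byte char #3 = E1 82 A7.
Offset 9: leading byte 0xE2 = 11100010 → 3-byte char #4 = E2 96 87.
Offset 12: leading byte 0xC9 = 11001001 → 2-byte char #5 = C9 A9.
Leading byte 0xC9 = 11001001 matches 110xxxxx → 2-byte sequence.
Byte 1: 0xC9 = 11001001, payload 01001 (5 bits).
Byte 2: 0xA9 = 10101001 (10xxxxxx ✓), payload 101001.
Concatenate: 01001101001 = 0x269 (11 bits → U+0269).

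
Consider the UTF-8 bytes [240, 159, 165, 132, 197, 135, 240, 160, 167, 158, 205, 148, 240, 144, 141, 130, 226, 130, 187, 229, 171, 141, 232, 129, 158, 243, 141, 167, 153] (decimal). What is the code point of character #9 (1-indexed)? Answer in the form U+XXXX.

Offset 0: leading byte 0xF0 = 11110000 → 4-byte char #1 = F0 9F A5 84.
Offset 4: leading byte 0xC5 = 11000101 → 2-byte char #2 = C5 87.
Offset 6: leading byte 0xF0 = 11110000 → 4-byte char #3 = F0 A0 A7 9E.
Offset 10: leading byte 0xCD = 11001101 → 2-byte char #4 = CD 94.
Offset 12: leading byte 0xF0 = 11110000 → 4-byte char #5 = F0 90 8D 82.
Offset 16: leading byte 0xE2 = 11100010 → 3-byte char #6 = E2 82 BB.
Offset 19: leading byte 0xE5 = 11100101 → 3-byte char #7 = E5 AB 8D.
Offset 22: leading byte 0xE8 = 11101000 → 3-byte char #8 = E8 81 9E.
Offset 25: leading byte 0xF3 = 11110011 → 4-byte char #9 = F3 8D A7 99.
Leading byte 0xF3 = 11110011 matches 11110xxx → 4-byte sequence.
Byte 1: 0xF3 = 11110011, payload 011 (3 bits).
Byte 2: 0x8D = 10001101 (10xxxxxx ✓), payload 001101.
Byte 3: 0xA7 = 10100111 (10xxxxxx ✓), payload 100111.
Byte 4: 0x99 = 10011001 (10xxxxxx ✓), payload 011001.
Concatenate: 011001101100111011001 = 0xCD9D9 (21 bits → U+CD9D9).

U+CD9D9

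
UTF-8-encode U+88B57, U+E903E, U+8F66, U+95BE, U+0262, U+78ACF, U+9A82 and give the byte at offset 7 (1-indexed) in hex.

1-indexed offset 7 is 0-indexed offset 6.
U+88B57 → 4-byte form F2 88 AD 97 at offsets 0–3.
U+E903E → 4-byte form F3 A9 80 BE at offsets 4–7.
Offset 6 falls in char 2's range; it's byte 3 of F3 A9 80 BE = 0x80.

0x80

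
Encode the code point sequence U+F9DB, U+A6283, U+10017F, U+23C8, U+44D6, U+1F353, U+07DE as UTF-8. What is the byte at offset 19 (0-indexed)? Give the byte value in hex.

0x8D

U+F9DB → 3-byte form EF A7 9B at offsets 0–2.
U+A6283 → 4-byte form F2 A6 8A 83 at offsets 3–6.
U+10017F → 4-byte form F4 80 85 BF at offsets 7–10.
U+23C8 → 3-byte form E2 8F 88 at offsets 11–13.
U+44D6 → 3-byte form E4 93 96 at offsets 14–16.
U+1F353 → 4-byte form F0 9F 8D 93 at offsets 17–20.
Offset 19 falls in char 6's range; it's byte 3 of F0 9F 8D 93 = 0x8D.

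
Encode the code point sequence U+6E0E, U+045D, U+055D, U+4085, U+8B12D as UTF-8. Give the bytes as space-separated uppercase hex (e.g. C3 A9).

E6 B8 8E D1 9D D5 9D E4 82 85 F2 8B 84 AD

U+6E0E: 3-byte form → E6 B8 8E.
U+045D: 2-byte form → D1 9D.
U+055D: 2-byte form → D5 9D.
U+4085: 3-byte form → E4 82 85.
U+8B12D: 4-byte form → F2 8B 84 AD.
Concatenated (14 bytes): E6 B8 8E D1 9D D5 9D E4 82 85 F2 8B 84 AD.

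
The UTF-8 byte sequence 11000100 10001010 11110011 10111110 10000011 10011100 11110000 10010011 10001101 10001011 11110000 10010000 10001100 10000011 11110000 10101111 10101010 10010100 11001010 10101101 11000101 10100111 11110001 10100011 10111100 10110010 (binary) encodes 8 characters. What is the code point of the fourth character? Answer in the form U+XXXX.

U+10303

Offset 0: leading byte 0xC4 = 11000100 → 2-byte char #1 = C4 8A.
Offset 2: leading byte 0xF3 = 11110011 → 4-byte char #2 = F3 BE 83 9C.
Offset 6: leading byte 0xF0 = 11110000 → 4-byte char #3 = F0 93 8D 8B.
Offset 10: leading byte 0xF0 = 11110000 → 4-byte char #4 = F0 90 8C 83.
Leading byte 0xF0 = 11110000 matches 11110xxx → 4-byte sequence.
Byte 1: 0xF0 = 11110000, payload 000 (3 bits).
Byte 2: 0x90 = 10010000 (10xxxxxx ✓), payload 010000.
Byte 3: 0x8C = 10001100 (10xxxxxx ✓), payload 001100.
Byte 4: 0x83 = 10000011 (10xxxxxx ✓), payload 000011.
Concatenate: 000010000001100000011 = 0x10303 (21 bits → U+10303).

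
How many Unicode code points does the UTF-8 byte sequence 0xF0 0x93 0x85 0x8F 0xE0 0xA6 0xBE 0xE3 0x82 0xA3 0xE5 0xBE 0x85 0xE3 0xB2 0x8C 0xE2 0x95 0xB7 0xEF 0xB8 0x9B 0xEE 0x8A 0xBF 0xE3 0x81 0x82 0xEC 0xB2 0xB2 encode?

10

Byte at offset 0: 0xF0 = 11110000 → 4-byte char (#1). Advance 4.
Byte at offset 4: 0xE0 = 11100000 → 3-byte char (#2). Advance 3.
Byte at offset 7: 0xE3 = 11100011 → 3-byte char (#3). Advance 3.
Byte at offset 10: 0xE5 = 11100101 → 3-byte char (#4). Advance 3.
Byte at offset 13: 0xE3 = 11100011 → 3-byte char (#5). Advance 3.
Byte at offset 16: 0xE2 = 11100010 → 3-byte char (#6). Advance 3.
Byte at offset 19: 0xEF = 11101111 → 3-byte char (#7). Advance 3.
Byte at offset 22: 0xEE = 11101110 → 3-byte char (#8). Advance 3.
Byte at offset 25: 0xE3 = 11100011 → 3-byte char (#9). Advance 3.
Byte at offset 28: 0xEC = 11101100 → 3-byte char (#10). Advance 3.
Reached end at offset 31 after 10 code points.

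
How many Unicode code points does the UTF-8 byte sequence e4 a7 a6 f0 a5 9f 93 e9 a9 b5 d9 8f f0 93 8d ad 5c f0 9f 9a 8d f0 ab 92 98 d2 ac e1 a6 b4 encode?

Byte at offset 0: 0xE4 = 11100100 → 3-byte char (#1). Advance 3.
Byte at offset 3: 0xF0 = 11110000 → 4-byte char (#2). Advance 4.
Byte at offset 7: 0xE9 = 11101001 → 3-byte char (#3). Advance 3.
Byte at offset 10: 0xD9 = 11011001 → 2-byte char (#4). Advance 2.
Byte at offset 12: 0xF0 = 11110000 → 4-byte char (#5). Advance 4.
Byte at offset 16: 0x5C = 01011100 → 1-byte char (#6). Advance 1.
Byte at offset 17: 0xF0 = 11110000 → 4-byte char (#7). Advance 4.
Byte at offset 21: 0xF0 = 11110000 → 4-byte char (#8). Advance 4.
Byte at offset 25: 0xD2 = 11010010 → 2-byte char (#9). Advance 2.
Byte at offset 27: 0xE1 = 11100001 → 3-byte char (#10). Advance 3.
Reached end at offset 30 after 10 code points.

10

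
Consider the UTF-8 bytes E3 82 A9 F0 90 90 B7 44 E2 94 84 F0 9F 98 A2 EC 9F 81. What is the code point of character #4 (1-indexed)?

U+2504

Offset 0: leading byte 0xE3 = 11100011 → 3-byte char #1 = E3 82 A9.
Offset 3: leading byte 0xF0 = 11110000 → 4-byte char #2 = F0 90 90 B7.
Offset 7: leading byte 0x44 = 01000100 → 1-byte char #3 = 44.
Offset 8: leading byte 0xE2 = 11100010 → 3-byte char #4 = E2 94 84.
Leading byte 0xE2 = 11100010 matches 1110xxxx → 3-byte sequence.
Byte 1: 0xE2 = 11100010, payload 0010 (4 bits).
Byte 2: 0x94 = 10010100 (10xxxxxx ✓), payload 010100.
Byte 3: 0x84 = 10000100 (10xxxxxx ✓), payload 000100.
Concatenate: 0010010100000100 = 0x2504 (16 bits → U+2504).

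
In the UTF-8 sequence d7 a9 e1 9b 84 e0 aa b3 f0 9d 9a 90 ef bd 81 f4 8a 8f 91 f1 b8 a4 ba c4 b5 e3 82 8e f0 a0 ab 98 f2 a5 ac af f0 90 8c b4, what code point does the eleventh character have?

U+A5B2F

Offset 0: leading byte 0xD7 = 11010111 → 2-byte char #1 = D7 A9.
Offset 2: leading byte 0xE1 = 11100001 → 3-byte char #2 = E1 9B 84.
Offset 5: leading byte 0xE0 = 11100000 → 3-byte char #3 = E0 AA B3.
Offset 8: leading byte 0xF0 = 11110000 → 4-byte char #4 = F0 9D 9A 90.
Offset 12: leading byte 0xEF = 11101111 → 3-byte char #5 = EF BD 81.
Offset 15: leading byte 0xF4 = 11110100 → 4-byte char #6 = F4 8A 8F 91.
Offset 19: leading byte 0xF1 = 11110001 → 4-byte char #7 = F1 B8 A4 BA.
Offset 23: leading byte 0xC4 = 11000100 → 2-byte char #8 = C4 B5.
Offset 25: leading byte 0xE3 = 11100011 → 3-byte char #9 = E3 82 8E.
Offset 28: leading byte 0xF0 = 11110000 → 4-byte char #10 = F0 A0 AB 98.
Offset 32: leading byte 0xF2 = 11110010 → 4-byte char #11 = F2 A5 AC AF.
Leading byte 0xF2 = 11110010 matches 11110xxx → 4-byte sequence.
Byte 1: 0xF2 = 11110010, payload 010 (3 bits).
Byte 2: 0xA5 = 10100101 (10xxxxxx ✓), payload 100101.
Byte 3: 0xAC = 10101100 (10xxxxxx ✓), payload 101100.
Byte 4: 0xAF = 10101111 (10xxxxxx ✓), payload 101111.
Concatenate: 010100101101100101111 = 0xA5B2F (21 bits → U+A5B2F).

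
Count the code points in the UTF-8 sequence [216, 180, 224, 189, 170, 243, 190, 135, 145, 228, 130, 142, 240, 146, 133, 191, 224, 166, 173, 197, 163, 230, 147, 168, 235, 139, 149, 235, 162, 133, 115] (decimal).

Byte at offset 0: 0xD8 = 11011000 → 2-byte char (#1). Advance 2.
Byte at offset 2: 0xE0 = 11100000 → 3-byte char (#2). Advance 3.
Byte at offset 5: 0xF3 = 11110011 → 4-byte char (#3). Advance 4.
Byte at offset 9: 0xE4 = 11100100 → 3-byte char (#4). Advance 3.
Byte at offset 12: 0xF0 = 11110000 → 4-byte char (#5). Advance 4.
Byte at offset 16: 0xE0 = 11100000 → 3-byte char (#6). Advance 3.
Byte at offset 19: 0xC5 = 11000101 → 2-byte char (#7). Advance 2.
Byte at offset 21: 0xE6 = 11100110 → 3-byte char (#8). Advance 3.
Byte at offset 24: 0xEB = 11101011 → 3-byte char (#9). Advance 3.
Byte at offset 27: 0xEB = 11101011 → 3-byte char (#10). Advance 3.
Byte at offset 30: 0x73 = 01110011 → 1-byte char (#11). Advance 1.
Reached end at offset 31 after 11 code points.

11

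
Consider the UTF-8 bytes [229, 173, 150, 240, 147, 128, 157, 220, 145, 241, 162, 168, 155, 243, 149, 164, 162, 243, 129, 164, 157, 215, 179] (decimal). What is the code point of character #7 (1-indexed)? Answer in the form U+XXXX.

U+05F3

Offset 0: leading byte 0xE5 = 11100101 → 3-byte char #1 = E5 AD 96.
Offset 3: leading byte 0xF0 = 11110000 → 4-byte char #2 = F0 93 80 9D.
Offset 7: leading byte 0xDC = 11011100 → 2-byte char #3 = DC 91.
Offset 9: leading byte 0xF1 = 11110001 → 4-byte char #4 = F1 A2 A8 9B.
Offset 13: leading byte 0xF3 = 11110011 → 4-byte char #5 = F3 95 A4 A2.
Offset 17: leading byte 0xF3 = 11110011 → 4-byte char #6 = F3 81 A4 9D.
Offset 21: leading byte 0xD7 = 11010111 → 2-byte char #7 = D7 B3.
Leading byte 0xD7 = 11010111 matches 110xxxxx → 2-byte sequence.
Byte 1: 0xD7 = 11010111, payload 10111 (5 bits).
Byte 2: 0xB3 = 10110011 (10xxxxxx ✓), payload 110011.
Concatenate: 10111110011 = 0x5F3 (11 bits → U+05F3).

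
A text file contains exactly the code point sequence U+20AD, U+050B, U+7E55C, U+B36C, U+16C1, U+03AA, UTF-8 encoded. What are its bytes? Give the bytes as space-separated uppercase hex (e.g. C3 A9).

U+20AD: 3-byte form → E2 82 AD.
U+050B: 2-byte form → D4 8B.
U+7E55C: 4-byte form → F1 BE 95 9C.
U+B36C: 3-byte form → EB 8D AC.
U+16C1: 3-byte form → E1 9B 81.
U+03AA: 2-byte form → CE AA.
Concatenated (17 bytes): E2 82 AD D4 8B F1 BE 95 9C EB 8D AC E1 9B 81 CE AA.

E2 82 AD D4 8B F1 BE 95 9C EB 8D AC E1 9B 81 CE AA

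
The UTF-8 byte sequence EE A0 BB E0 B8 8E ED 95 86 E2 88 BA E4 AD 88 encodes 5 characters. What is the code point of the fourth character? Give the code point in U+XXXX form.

U+223A

Offset 0: leading byte 0xEE = 11101110 → 3-byte char #1 = EE A0 BB.
Offset 3: leading byte 0xE0 = 11100000 → 3-byte char #2 = E0 B8 8E.
Offset 6: leading byte 0xED = 11101101 → 3-byte char #3 = ED 95 86.
Offset 9: leading byte 0xE2 = 11100010 → 3-byte char #4 = E2 88 BA.
Leading byte 0xE2 = 11100010 matches 1110xxxx → 3-byte sequence.
Byte 1: 0xE2 = 11100010, payload 0010 (4 bits).
Byte 2: 0x88 = 10001000 (10xxxxxx ✓), payload 001000.
Byte 3: 0xBA = 10111010 (10xxxxxx ✓), payload 111010.
Concatenate: 0010001000111010 = 0x223A (16 bits → U+223A).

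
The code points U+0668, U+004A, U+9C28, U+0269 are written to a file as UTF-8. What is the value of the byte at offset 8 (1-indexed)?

0xA9

1-indexed offset 8 is 0-indexed offset 7.
U+0668 → 2-byte form D9 A8 at offsets 0–1.
U+004A → 1-byte form 4A at offsets 2–2.
U+9C28 → 3-byte form E9 B0 A8 at offsets 3–5.
U+0269 → 2-byte form C9 A9 at offsets 6–7.
Offset 7 falls in char 4's range; it's byte 2 of C9 A9 = 0xA9.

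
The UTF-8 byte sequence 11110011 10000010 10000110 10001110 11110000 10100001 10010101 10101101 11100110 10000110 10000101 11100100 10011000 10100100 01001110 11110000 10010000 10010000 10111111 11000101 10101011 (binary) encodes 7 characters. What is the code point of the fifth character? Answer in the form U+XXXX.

U+004E

Offset 0: leading byte 0xF3 = 11110011 → 4-byte char #1 = F3 82 86 8E.
Offset 4: leading byte 0xF0 = 11110000 → 4-byte char #2 = F0 A1 95 AD.
Offset 8: leading byte 0xE6 = 11100110 → 3-byte char #3 = E6 86 85.
Offset 11: leading byte 0xE4 = 11100100 → 3-byte char #4 = E4 98 A4.
Offset 14: leading byte 0x4E = 01001110 → 1-byte char #5 = 4E.
Leading byte 0x4E = 01001110 matches 0xxxxxxx → 1-byte sequence.
Byte 1: 0x4E = 01001110, payload 1001110 (7 bits).
Concatenate: 1001110 = 0x4E (7 bits → U+004E).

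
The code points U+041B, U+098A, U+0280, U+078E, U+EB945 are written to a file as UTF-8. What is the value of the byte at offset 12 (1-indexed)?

0xA5

1-indexed offset 12 is 0-indexed offset 11.
U+041B → 2-byte form D0 9B at offsets 0–1.
U+098A → 3-byte form E0 A6 8A at offsets 2–4.
U+0280 → 2-byte form CA 80 at offsets 5–6.
U+078E → 2-byte form DE 8E at offsets 7–8.
U+EB945 → 4-byte form F3 AB A5 85 at offsets 9–12.
Offset 11 falls in char 5's range; it's byte 3 of F3 AB A5 85 = 0xA5.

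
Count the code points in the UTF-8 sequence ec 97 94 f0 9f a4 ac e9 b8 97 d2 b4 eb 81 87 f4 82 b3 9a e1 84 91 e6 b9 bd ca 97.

9

Byte at offset 0: 0xEC = 11101100 → 3-byte char (#1). Advance 3.
Byte at offset 3: 0xF0 = 11110000 → 4-byte char (#2). Advance 4.
Byte at offset 7: 0xE9 = 11101001 → 3-byte char (#3). Advance 3.
Byte at offset 10: 0xD2 = 11010010 → 2-byte char (#4). Advance 2.
Byte at offset 12: 0xEB = 11101011 → 3-byte char (#5). Advance 3.
Byte at offset 15: 0xF4 = 11110100 → 4-byte char (#6). Advance 4.
Byte at offset 19: 0xE1 = 11100001 → 3-byte char (#7). Advance 3.
Byte at offset 22: 0xE6 = 11100110 → 3-byte char (#8). Advance 3.
Byte at offset 25: 0xCA = 11001010 → 2-byte char (#9). Advance 2.
Reached end at offset 27 after 9 code points.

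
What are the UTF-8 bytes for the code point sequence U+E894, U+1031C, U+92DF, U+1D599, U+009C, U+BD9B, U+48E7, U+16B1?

U+E894: 3-byte form → EE A2 94.
U+1031C: 4-byte form → F0 90 8C 9C.
U+92DF: 3-byte form → E9 8B 9F.
U+1D599: 4-byte form → F0 9D 96 99.
U+009C: 2-byte form → C2 9C.
U+BD9B: 3-byte form → EB B6 9B.
U+48E7: 3-byte form → E4 A3 A7.
U+16B1: 3-byte form → E1 9A B1.
Concatenated (25 bytes): EE A2 94 F0 90 8C 9C E9 8B 9F F0 9D 96 99 C2 9C EB B6 9B E4 A3 A7 E1 9A B1.

EE A2 94 F0 90 8C 9C E9 8B 9F F0 9D 96 99 C2 9C EB B6 9B E4 A3 A7 E1 9A B1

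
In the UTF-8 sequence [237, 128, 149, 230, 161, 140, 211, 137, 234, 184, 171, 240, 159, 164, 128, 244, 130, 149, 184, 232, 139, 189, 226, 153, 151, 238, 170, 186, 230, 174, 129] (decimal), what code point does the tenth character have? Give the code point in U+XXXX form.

Offset 0: leading byte 0xED = 11101101 → 3-byte char #1 = ED 80 95.
Offset 3: leading byte 0xE6 = 11100110 → 3-byte char #2 = E6 A1 8C.
Offset 6: leading byte 0xD3 = 11010011 → 2-byte char #3 = D3 89.
Offset 8: leading byte 0xEA = 11101010 → 3-byte char #4 = EA B8 AB.
Offset 11: leading byte 0xF0 = 11110000 → 4-byte char #5 = F0 9F A4 80.
Offset 15: leading byte 0xF4 = 11110100 → 4-byte char #6 = F4 82 95 B8.
Offset 19: leading byte 0xE8 = 11101000 → 3-byte char #7 = E8 8B BD.
Offset 22: leading byte 0xE2 = 11100010 → 3-byte char #8 = E2 99 97.
Offset 25: leading byte 0xEE = 11101110 → 3-byte char #9 = EE AA BA.
Offset 28: leading byte 0xE6 = 11100110 → 3-byte char #10 = E6 AE 81.
Leading byte 0xE6 = 11100110 matches 1110xxxx → 3-byte sequence.
Byte 1: 0xE6 = 11100110, payload 0110 (4 bits).
Byte 2: 0xAE = 10101110 (10xxxxxx ✓), payload 101110.
Byte 3: 0x81 = 10000001 (10xxxxxx ✓), payload 000001.
Concatenate: 0110101110000001 = 0x6B81 (16 bits → U+6B81).

U+6B81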